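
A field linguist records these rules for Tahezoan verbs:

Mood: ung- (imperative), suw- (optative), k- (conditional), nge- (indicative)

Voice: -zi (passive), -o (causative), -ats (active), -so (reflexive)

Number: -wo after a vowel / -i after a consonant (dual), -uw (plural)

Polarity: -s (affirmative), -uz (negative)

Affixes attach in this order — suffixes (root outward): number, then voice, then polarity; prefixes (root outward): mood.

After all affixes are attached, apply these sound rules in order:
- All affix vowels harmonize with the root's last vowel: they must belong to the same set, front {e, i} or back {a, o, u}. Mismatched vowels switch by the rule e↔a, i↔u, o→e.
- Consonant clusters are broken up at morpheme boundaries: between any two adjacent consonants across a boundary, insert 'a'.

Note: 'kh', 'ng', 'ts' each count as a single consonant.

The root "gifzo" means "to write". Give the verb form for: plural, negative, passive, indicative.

Attach number plural -uw → gifzouw.
Attach mood indicative nge- → ngegifzouw.
Attach voice passive -zi → ngegifzouwzi.
Attach polarity negative -uz → ngegifzouwziuz.
Apply vowel harmony: ngegifzouwziuz → ngagifzouwzuuz.
Apply epenthesis: ngagifzouwzuuz → ngagifzouwazuuz.

ngagifzouwazuuz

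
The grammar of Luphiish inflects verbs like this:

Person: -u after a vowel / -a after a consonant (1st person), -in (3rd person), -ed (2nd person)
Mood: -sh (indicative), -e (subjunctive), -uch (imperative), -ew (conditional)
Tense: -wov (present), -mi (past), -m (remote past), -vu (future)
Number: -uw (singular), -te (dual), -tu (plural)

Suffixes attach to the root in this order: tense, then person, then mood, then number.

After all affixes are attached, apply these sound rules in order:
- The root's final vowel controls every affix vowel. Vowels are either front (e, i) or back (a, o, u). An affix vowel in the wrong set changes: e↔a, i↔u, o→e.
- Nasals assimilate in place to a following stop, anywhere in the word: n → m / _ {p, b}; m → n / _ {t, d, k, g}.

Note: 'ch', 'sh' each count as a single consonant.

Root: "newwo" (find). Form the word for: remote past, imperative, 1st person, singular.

Attach tense remote past -m → newwom.
Attach person 1st person -a (after consonant 'm') → newwoma.
Attach mood imperative -uch → newwomauch.
Attach number singular -uw → newwomauchuw.
Vowel harmony: no change.
Nasal assimilation: no change.

newwomauchuw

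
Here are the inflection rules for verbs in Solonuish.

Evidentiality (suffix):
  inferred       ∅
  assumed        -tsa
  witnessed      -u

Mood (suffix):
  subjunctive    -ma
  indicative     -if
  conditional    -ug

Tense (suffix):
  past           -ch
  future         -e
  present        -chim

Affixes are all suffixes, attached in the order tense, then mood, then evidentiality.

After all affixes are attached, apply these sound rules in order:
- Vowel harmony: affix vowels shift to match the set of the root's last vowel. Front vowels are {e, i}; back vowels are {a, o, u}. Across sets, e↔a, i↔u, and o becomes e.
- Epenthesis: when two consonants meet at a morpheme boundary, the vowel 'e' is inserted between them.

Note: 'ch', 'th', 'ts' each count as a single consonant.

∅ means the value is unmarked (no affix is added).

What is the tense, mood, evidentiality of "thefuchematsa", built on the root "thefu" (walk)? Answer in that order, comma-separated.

past, subjunctive, assumed

Segment: thefu-ch-ma-tsa.
tense: -ch → past.
mood: -ma → subjunctive.
evidentiality: -tsa → assumed.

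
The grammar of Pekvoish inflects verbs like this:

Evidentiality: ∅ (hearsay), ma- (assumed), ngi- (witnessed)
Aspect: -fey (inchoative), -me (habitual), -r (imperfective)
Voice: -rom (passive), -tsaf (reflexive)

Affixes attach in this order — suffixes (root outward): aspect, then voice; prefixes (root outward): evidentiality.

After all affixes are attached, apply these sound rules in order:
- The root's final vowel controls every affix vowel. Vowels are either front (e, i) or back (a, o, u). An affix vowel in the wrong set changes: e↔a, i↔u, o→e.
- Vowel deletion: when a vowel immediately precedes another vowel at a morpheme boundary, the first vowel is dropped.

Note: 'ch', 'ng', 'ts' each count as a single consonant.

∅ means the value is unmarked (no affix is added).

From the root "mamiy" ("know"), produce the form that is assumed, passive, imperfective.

memamiyrrem

Attach evidentiality assumed ma- → mamamiy.
Attach aspect imperfective -r → mamamiyr.
Attach voice passive -rom → mamamiyrrom.
Apply vowel harmony: mamamiyrrom → memamiyrrem.
Vowel deletion: no change.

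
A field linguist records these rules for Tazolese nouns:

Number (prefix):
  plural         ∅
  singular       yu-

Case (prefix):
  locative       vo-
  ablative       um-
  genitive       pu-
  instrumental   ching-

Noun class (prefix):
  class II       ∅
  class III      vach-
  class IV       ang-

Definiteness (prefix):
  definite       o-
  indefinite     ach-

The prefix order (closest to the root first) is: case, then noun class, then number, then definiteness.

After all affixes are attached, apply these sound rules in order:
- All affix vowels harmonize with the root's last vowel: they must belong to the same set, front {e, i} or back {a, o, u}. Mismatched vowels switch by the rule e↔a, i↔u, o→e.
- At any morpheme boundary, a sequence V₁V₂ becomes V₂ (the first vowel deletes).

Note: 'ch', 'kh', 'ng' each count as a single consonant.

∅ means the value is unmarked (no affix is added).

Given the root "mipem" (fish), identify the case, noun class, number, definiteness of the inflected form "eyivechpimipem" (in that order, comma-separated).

genitive, class III, singular, definite

Segment: o-yu-vach-pu-mipem.
case: pu- → genitive.
noun class: vach- → class III.
number: yu- → singular.
definiteness: o- → definite.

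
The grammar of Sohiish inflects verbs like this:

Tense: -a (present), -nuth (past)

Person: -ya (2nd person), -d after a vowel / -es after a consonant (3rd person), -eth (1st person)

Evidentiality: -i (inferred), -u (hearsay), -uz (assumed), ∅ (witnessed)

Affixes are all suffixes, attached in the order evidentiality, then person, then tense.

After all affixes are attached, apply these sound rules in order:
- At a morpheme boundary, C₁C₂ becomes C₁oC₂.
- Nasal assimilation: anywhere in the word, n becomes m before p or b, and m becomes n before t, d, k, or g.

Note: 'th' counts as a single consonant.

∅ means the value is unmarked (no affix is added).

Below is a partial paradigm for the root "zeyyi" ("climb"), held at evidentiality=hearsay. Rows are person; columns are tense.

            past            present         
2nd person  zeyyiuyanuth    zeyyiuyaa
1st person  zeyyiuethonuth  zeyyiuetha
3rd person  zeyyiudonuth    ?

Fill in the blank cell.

zeyyiuda

Attach evidentiality hearsay -u → zeyyiu.
Attach person 3rd person -d (after vowel 'u') → zeyyiud.
Attach tense present -a → zeyyiuda.
Epenthesis: no change.
Nasal assimilation: no change.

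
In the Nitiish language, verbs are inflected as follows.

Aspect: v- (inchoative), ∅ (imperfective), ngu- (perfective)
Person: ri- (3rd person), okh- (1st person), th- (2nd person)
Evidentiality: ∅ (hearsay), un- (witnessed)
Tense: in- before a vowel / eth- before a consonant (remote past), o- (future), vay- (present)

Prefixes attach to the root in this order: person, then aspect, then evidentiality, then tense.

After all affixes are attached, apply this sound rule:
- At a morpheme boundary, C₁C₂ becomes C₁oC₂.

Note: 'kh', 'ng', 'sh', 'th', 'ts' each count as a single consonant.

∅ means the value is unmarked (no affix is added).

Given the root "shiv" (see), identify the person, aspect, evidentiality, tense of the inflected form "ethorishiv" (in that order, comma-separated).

Segment: eth-ri-shiv.
person: ri- → 3rd person.
aspect: ∅ → imperfective.
evidentiality: ∅ → hearsay.
tense: in/eth- → remote past.

3rd person, imperfective, hearsay, remote past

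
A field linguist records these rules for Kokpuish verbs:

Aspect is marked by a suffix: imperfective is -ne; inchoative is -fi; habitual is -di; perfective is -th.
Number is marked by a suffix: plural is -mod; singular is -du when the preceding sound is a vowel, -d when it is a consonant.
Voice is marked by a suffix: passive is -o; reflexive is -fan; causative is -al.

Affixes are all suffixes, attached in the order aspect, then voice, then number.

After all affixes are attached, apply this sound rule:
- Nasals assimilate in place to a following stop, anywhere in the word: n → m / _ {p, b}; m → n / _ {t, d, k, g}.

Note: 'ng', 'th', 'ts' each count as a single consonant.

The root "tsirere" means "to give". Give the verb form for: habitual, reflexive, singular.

tsireredifand

Attach aspect habitual -di → tsireredi.
Attach voice reflexive -fan → tsireredifan.
Attach number singular -d (after consonant 'n') → tsireredifand.
Nasal assimilation: no change.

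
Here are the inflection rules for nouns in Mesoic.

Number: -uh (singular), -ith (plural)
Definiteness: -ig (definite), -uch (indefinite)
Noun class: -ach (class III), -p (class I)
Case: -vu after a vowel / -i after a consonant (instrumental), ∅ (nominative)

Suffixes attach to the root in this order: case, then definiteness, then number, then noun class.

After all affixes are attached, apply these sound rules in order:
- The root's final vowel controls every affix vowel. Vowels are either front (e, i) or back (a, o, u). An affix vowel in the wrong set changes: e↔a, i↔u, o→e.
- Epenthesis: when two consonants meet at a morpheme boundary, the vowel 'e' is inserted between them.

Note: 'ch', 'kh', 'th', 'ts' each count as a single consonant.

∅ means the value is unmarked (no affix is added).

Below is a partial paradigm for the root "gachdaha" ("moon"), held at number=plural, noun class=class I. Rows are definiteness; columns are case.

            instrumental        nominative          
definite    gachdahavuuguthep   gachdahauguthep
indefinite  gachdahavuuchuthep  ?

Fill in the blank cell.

case = nominative: zero marking, form stays gachdaha.
Attach definiteness indefinite -uch → gachdahauch.
Attach number plural -ith → gachdahauchith.
Attach noun class class I -p → gachdahauchithp.
Apply vowel harmony: gachdahauchithp → gachdahauchuthp.
Apply epenthesis: gachdahauchuthp → gachdahauchuthep.

gachdahauchuthep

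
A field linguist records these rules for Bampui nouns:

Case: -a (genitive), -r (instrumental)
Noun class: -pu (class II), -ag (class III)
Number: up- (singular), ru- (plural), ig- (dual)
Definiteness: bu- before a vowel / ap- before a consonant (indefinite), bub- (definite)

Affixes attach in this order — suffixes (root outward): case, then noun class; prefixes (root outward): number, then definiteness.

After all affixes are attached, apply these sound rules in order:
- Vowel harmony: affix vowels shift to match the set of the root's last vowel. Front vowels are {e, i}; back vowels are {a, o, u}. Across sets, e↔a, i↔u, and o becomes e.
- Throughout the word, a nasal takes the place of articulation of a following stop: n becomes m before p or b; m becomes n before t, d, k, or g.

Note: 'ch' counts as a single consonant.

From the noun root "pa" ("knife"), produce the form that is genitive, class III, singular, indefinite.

Attach number singular up- → uppa.
Attach case genitive -a → uppaa.
Attach noun class class III -ag → uppaaag.
Attach definiteness indefinite bu- (before vowel 'u') → buuppaaag.
Vowel harmony: no change.
Nasal assimilation: no change.

buuppaaag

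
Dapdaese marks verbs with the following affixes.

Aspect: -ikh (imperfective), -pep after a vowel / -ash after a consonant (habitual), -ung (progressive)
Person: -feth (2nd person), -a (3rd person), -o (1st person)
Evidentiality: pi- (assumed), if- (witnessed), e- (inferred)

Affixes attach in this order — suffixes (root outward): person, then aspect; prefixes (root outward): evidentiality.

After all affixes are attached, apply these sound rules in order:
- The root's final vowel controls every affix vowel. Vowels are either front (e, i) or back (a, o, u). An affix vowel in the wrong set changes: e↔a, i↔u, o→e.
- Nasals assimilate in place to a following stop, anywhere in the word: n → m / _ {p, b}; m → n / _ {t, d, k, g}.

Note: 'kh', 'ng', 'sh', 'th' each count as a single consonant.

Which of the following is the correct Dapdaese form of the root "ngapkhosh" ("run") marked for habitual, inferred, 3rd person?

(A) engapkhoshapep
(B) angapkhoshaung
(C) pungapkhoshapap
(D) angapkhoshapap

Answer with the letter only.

Attach person 3rd person -a → ngapkhosha.
Attach evidentiality inferred e- → engapkhosha.
Attach aspect habitual -pep (after vowel 'a') → engapkhoshapep.
Apply vowel harmony: engapkhoshapep → angapkhoshapap.
Nasal assimilation: no change.
So the correct form is angapkhoshapap, option (D).
(C) pungapkhoshapap is wrong: it uses assumed instead of inferred for evidentiality.
(B) angapkhoshaung is wrong: it uses progressive instead of habitual for aspect.
(A) engapkhoshapep is wrong: it fails to apply the sound rule(s).

D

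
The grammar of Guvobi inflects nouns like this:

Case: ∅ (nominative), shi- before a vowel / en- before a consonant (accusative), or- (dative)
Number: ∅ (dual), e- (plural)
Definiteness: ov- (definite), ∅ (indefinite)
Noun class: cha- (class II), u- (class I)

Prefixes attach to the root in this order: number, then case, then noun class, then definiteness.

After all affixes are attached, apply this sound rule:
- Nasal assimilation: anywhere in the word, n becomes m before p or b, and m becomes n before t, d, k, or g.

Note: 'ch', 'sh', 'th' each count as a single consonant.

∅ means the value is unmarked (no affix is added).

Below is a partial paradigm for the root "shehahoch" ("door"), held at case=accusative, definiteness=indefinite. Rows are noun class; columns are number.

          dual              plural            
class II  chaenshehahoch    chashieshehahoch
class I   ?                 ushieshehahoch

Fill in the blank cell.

number = dual: zero marking, form stays shehahoch.
Attach case accusative en- (before consonant 'sh') → enshehahoch.
Attach noun class class I u- → uenshehahoch.
definiteness = indefinite: zero marking, form stays uenshehahoch.
Nasal assimilation: no change.

uenshehahoch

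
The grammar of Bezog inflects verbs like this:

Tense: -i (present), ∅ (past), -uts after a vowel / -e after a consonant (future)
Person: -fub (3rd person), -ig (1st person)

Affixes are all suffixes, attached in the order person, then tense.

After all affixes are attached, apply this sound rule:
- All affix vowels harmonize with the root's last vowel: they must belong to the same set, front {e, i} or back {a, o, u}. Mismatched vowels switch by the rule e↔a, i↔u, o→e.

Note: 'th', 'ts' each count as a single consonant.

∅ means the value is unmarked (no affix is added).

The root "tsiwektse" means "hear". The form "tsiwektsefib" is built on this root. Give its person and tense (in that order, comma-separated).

3rd person, past

Segment: tsiwektse-fub.
person: -fub → 3rd person.
tense: ∅ → past.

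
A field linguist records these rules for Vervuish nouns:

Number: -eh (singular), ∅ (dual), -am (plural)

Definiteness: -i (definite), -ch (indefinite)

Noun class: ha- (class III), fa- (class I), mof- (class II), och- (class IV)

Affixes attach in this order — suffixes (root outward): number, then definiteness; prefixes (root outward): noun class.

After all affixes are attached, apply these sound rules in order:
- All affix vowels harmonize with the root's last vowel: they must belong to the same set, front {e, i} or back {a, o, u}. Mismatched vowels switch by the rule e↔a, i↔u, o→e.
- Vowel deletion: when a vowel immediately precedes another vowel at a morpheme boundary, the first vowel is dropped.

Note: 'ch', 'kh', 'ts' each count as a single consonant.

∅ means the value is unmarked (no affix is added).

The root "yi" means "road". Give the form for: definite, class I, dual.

feyi

number = dual: zero marking, form stays yi.
Attach noun class class I fa- → fayi.
Attach definiteness definite -i → fayii.
Apply vowel harmony: fayii → feyii.
Apply vowel deletion: feyii → feyi.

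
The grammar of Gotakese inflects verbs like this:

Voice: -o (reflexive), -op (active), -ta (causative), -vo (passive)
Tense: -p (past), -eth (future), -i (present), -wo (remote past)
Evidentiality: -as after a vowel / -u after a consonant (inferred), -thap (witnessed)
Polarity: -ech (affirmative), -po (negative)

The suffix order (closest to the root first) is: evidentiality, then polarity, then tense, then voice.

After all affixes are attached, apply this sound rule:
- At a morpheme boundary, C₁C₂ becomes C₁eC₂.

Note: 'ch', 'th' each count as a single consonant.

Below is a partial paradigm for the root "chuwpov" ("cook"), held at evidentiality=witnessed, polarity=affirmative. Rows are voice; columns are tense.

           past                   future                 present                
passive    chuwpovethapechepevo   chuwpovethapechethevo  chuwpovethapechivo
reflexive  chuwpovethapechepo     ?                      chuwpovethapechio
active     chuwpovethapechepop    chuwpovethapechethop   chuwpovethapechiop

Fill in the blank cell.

chuwpovethapechetho

Attach evidentiality witnessed -thap → chuwpovthap.
Attach polarity affirmative -ech → chuwpovthapech.
Attach tense future -eth → chuwpovthapecheth.
Attach voice reflexive -o → chuwpovthapechetho.
Apply epenthesis: chuwpovthapechetho → chuwpovethapechetho.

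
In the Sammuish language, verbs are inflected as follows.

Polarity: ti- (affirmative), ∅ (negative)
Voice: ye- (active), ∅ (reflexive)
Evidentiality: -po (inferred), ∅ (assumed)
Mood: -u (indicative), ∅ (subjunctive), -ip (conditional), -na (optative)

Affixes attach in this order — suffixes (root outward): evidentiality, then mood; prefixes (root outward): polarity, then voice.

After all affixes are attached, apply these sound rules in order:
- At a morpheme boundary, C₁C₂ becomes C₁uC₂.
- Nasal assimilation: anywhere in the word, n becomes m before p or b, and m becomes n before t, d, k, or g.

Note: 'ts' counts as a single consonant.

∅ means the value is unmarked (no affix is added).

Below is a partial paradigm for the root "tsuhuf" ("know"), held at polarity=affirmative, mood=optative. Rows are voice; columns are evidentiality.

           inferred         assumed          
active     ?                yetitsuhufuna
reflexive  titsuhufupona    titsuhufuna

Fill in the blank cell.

yetitsuhufupona

Attach evidentiality inferred -po → tsuhufpo.
Attach polarity affirmative ti- → titsuhufpo.
Attach voice active ye- → yetitsuhufpo.
Attach mood optative -na → yetitsuhufpona.
Apply epenthesis: yetitsuhufpona → yetitsuhufupona.
Nasal assimilation: no change.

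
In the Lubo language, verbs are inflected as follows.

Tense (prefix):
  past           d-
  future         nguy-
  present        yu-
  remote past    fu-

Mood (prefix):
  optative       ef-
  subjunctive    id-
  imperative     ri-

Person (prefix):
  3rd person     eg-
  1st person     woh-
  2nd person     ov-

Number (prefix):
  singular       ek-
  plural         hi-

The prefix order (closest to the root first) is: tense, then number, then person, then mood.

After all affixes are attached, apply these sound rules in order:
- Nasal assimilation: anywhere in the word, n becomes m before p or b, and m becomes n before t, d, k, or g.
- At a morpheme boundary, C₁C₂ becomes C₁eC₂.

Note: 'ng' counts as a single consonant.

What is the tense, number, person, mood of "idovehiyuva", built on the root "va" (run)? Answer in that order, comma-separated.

present, plural, 2nd person, subjunctive

Segment: id-ov-hi-yu-va.
tense: yu- → present.
number: hi- → plural.
person: ov- → 2nd person.
mood: id- → subjunctive.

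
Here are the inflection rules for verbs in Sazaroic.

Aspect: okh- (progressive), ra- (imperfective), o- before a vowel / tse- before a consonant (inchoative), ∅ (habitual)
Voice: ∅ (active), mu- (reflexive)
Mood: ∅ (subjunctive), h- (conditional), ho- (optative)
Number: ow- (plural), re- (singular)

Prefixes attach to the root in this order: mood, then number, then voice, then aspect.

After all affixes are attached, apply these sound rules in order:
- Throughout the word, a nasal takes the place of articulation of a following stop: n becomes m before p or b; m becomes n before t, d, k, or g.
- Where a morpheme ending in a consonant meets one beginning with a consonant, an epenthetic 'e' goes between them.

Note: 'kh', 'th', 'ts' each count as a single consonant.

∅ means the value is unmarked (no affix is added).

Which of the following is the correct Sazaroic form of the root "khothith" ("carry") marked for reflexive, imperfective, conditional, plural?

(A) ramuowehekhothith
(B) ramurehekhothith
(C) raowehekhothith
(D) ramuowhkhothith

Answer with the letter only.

Attach mood conditional h- → hkhothith.
Attach number plural ow- → owhkhothith.
Attach voice reflexive mu- → muowhkhothith.
Attach aspect imperfective ra- → ramuowhkhothith.
Nasal assimilation: no change.
Apply epenthesis: ramuowhkhothith → ramuowehekhothith.
So the correct form is ramuowehekhothith, option (A).
(B) ramurehekhothith is wrong: it uses singular instead of plural for number.
(D) ramuowhkhothith is wrong: it fails to apply the sound rule(s).
(C) raowehekhothith is wrong: it uses active instead of reflexive for voice.

A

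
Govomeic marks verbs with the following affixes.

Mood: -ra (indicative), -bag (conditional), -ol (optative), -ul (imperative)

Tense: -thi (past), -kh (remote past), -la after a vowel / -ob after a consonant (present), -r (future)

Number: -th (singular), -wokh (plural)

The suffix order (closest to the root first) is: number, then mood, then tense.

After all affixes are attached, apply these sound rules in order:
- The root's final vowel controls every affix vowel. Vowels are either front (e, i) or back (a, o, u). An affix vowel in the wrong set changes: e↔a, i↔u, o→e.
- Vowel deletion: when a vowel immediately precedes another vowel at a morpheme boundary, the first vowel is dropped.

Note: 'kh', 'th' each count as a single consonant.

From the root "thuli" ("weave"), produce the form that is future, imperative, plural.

Attach number plural -wokh → thuliwokh.
Attach mood imperative -ul → thuliwokhul.
Attach tense future -r → thuliwokhulr.
Apply vowel harmony: thuliwokhulr → thuliwekhilr.
Vowel deletion: no change.

thuliwekhilr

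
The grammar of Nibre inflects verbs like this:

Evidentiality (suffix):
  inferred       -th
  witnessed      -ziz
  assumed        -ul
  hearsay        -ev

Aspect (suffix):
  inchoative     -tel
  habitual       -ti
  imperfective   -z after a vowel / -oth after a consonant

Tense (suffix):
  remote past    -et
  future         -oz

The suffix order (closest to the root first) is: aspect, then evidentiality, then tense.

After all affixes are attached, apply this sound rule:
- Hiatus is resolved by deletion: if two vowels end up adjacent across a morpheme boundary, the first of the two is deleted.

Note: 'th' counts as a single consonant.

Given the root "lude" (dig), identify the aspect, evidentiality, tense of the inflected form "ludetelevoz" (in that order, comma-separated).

inchoative, hearsay, future

Segment: lude-tel-ev-oz.
aspect: -tel → inchoative.
evidentiality: -ev → hearsay.
tense: -oz → future.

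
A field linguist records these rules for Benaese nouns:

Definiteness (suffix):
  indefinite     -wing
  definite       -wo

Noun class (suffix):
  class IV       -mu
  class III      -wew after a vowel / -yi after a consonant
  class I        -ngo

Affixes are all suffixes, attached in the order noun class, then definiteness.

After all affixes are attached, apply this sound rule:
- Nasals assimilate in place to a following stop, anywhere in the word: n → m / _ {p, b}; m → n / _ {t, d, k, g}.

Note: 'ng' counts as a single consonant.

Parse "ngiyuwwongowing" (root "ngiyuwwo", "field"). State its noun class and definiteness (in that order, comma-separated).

class I, indefinite

Segment: ngiyuwwo-ngo-wing.
noun class: -ngo → class I.
definiteness: -wing → indefinite.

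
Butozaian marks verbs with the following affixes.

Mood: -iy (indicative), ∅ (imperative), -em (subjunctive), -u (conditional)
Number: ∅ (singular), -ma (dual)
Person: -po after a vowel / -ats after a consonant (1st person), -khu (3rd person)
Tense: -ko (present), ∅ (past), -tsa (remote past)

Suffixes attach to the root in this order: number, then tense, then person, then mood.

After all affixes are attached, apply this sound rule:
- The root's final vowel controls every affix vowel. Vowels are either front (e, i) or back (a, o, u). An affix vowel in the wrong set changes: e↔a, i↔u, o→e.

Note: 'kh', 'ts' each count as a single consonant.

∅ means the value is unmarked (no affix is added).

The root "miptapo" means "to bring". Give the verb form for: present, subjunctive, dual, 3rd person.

miptapomakokhuam

Attach number dual -ma → miptapoma.
Attach tense present -ko → miptapomako.
Attach person 3rd person -khu → miptapomakokhu.
Attach mood subjunctive -em → miptapomakokhuem.
Apply vowel harmony: miptapomakokhuem → miptapomakokhuam.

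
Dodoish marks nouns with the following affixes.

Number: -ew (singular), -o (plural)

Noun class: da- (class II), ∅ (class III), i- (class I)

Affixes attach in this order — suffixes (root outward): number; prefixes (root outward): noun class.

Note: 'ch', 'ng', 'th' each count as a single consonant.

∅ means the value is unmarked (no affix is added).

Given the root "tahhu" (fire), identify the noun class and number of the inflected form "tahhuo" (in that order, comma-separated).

Segment: tahhu-o.
noun class: ∅ → class III.
number: -o → plural.

class III, plural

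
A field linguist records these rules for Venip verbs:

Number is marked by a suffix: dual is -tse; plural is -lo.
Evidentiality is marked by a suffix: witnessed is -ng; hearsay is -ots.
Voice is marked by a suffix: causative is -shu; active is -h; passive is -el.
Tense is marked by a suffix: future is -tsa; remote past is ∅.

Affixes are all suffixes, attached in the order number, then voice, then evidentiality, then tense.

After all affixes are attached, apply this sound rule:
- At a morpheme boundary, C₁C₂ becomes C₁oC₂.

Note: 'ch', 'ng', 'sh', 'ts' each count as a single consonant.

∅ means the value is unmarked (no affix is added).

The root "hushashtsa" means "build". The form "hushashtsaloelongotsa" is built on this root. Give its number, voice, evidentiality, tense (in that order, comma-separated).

Segment: hushashtsa-lo-el-ng-tsa.
number: -lo → plural.
voice: -el → passive.
evidentiality: -ng → witnessed.
tense: -tsa → future.

plural, passive, witnessed, future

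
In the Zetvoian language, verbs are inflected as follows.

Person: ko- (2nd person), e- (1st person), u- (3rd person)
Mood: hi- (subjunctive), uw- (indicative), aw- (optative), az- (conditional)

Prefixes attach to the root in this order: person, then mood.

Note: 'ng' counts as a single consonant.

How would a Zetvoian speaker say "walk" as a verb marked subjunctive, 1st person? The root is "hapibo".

hiehapibo

Attach person 1st person e- → ehapibo.
Attach mood subjunctive hi- → hiehapibo.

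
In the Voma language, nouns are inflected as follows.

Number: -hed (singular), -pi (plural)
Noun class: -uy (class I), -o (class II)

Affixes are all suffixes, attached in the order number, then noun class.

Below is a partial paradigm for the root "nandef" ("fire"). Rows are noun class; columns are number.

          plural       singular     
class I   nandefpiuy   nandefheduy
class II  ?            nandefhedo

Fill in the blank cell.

nandefpio

Attach number plural -pi → nandefpi.
Attach noun class class II -o → nandefpio.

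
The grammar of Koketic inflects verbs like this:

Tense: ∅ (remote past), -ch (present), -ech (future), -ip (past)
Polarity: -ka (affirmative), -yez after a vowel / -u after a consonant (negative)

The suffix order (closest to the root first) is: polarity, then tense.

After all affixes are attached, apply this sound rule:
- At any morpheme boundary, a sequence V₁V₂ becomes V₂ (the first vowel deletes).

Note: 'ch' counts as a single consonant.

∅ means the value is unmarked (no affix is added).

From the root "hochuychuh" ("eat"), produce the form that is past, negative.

hochuychuhip

Attach polarity negative -u (after consonant 'h') → hochuychuhu.
Attach tense past -ip → hochuychuhuip.
Apply vowel deletion: hochuychuhuip → hochuychuhip.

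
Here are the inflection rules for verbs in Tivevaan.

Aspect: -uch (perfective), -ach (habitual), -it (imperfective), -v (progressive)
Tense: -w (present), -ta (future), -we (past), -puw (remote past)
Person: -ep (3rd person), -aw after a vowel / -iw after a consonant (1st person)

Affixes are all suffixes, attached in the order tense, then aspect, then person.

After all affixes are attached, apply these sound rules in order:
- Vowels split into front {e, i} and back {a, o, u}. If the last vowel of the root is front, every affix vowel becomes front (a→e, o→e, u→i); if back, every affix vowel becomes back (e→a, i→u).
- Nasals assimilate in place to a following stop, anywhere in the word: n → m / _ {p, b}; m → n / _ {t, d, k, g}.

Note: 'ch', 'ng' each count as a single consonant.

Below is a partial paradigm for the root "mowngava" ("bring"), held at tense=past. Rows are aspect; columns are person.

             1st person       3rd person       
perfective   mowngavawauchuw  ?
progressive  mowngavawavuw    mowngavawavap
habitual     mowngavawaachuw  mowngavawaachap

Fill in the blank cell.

Attach tense past -we → mowngavawe.
Attach aspect perfective -uch → mowngavaweuch.
Attach person 3rd person -ep → mowngavaweuchep.
Apply vowel harmony: mowngavaweuchep → mowngavawauchap.
Nasal assimilation: no change.

mowngavawauchap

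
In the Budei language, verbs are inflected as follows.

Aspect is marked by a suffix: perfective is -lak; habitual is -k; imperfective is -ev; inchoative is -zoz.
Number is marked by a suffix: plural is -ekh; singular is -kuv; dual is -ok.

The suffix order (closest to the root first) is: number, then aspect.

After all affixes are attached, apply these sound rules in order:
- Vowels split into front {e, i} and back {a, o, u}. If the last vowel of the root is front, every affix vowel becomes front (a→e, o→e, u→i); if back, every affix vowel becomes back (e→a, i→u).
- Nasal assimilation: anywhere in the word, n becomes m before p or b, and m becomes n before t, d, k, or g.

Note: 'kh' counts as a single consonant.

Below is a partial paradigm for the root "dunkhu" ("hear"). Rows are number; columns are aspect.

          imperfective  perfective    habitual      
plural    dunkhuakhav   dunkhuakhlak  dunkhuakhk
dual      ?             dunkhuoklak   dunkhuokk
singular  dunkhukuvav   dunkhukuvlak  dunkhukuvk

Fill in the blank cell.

dunkhuokav

Attach number dual -ok → dunkhuok.
Attach aspect imperfective -ev → dunkhuokev.
Apply vowel harmony: dunkhuokev → dunkhuokav.
Nasal assimilation: no change.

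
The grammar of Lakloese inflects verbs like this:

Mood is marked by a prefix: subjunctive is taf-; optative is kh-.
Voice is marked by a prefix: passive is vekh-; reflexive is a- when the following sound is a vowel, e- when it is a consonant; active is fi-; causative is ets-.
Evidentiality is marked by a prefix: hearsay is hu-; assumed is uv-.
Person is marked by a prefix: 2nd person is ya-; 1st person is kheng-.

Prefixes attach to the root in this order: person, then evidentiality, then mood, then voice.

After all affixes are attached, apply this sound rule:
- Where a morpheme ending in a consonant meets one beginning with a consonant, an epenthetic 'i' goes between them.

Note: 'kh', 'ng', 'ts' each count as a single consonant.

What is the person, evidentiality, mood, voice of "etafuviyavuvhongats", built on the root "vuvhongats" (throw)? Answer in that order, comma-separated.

Segment: e-taf-uv-ya-vuvhongats.
person: ya- → 2nd person.
evidentiality: uv- → assumed.
mood: taf- → subjunctive.
voice: a/e- → reflexive.

2nd person, assumed, subjunctive, reflexive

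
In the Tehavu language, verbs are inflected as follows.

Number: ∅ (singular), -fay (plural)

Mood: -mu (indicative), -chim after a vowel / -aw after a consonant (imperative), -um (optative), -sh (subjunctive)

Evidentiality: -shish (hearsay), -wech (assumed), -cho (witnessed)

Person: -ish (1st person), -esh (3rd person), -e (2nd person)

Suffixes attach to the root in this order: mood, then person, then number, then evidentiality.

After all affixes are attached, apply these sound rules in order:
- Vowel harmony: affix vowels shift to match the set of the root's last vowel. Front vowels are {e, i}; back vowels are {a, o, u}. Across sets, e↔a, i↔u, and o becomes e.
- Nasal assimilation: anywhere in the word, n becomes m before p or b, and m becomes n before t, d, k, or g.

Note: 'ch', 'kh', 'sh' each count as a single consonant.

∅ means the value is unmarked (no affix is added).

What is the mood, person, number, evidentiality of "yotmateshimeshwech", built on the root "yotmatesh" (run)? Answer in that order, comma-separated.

optative, 3rd person, singular, assumed

Segment: yotmatesh-um-esh-wech.
mood: -um → optative.
person: -esh → 3rd person.
number: ∅ → singular.
evidentiality: -wech → assumed.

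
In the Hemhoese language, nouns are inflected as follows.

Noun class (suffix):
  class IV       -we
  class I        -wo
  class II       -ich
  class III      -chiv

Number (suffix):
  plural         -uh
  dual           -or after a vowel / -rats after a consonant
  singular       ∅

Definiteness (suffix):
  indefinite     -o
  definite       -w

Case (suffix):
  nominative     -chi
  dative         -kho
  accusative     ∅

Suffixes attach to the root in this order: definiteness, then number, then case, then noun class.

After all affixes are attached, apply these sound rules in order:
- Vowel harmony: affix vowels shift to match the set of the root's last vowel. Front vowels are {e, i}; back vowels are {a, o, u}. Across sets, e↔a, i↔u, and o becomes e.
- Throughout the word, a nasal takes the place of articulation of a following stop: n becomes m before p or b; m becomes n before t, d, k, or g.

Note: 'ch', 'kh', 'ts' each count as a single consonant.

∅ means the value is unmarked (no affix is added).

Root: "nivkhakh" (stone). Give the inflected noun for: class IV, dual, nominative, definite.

nivkhakhwratschuwa

Attach definiteness definite -w → nivkhakhw.
Attach number dual -rats (after consonant 'w') → nivkhakhwrats.
Attach case nominative -chi → nivkhakhwratschi.
Attach noun class class IV -we → nivkhakhwratschiwe.
Apply vowel harmony: nivkhakhwratschiwe → nivkhakhwratschuwa.
Nasal assimilation: no change.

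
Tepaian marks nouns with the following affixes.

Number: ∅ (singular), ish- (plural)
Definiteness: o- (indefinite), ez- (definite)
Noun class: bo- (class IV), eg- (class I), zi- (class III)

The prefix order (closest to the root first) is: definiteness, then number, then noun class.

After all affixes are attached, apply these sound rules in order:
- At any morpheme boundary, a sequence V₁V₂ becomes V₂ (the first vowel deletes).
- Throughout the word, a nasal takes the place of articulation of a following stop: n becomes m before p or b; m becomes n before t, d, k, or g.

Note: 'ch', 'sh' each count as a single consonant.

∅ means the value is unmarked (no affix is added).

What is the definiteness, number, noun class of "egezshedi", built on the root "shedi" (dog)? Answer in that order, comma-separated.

Segment: eg-ez-shedi.
definiteness: ez- → definite.
number: ∅ → singular.
noun class: eg- → class I.

definite, singular, class I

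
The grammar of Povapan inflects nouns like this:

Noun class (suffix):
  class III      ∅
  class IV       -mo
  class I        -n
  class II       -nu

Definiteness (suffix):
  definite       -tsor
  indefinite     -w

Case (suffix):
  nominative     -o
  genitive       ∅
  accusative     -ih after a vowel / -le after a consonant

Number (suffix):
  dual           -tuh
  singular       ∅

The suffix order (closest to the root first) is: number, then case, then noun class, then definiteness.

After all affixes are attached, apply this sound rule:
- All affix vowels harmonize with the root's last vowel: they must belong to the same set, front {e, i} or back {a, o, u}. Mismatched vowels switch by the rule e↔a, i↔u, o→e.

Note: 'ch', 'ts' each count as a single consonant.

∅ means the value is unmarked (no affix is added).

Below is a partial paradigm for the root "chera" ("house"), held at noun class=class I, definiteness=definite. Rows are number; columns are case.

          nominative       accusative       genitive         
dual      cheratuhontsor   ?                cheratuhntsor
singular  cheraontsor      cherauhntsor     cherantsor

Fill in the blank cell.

Attach number dual -tuh → cheratuh.
Attach case accusative -le (after consonant 'h') → cheratuhle.
Attach noun class class I -n → cheratuhlen.
Attach definiteness definite -tsor → cheratuhlentsor.
Apply vowel harmony: cheratuhlentsor → cheratuhlantsor.

cheratuhlantsor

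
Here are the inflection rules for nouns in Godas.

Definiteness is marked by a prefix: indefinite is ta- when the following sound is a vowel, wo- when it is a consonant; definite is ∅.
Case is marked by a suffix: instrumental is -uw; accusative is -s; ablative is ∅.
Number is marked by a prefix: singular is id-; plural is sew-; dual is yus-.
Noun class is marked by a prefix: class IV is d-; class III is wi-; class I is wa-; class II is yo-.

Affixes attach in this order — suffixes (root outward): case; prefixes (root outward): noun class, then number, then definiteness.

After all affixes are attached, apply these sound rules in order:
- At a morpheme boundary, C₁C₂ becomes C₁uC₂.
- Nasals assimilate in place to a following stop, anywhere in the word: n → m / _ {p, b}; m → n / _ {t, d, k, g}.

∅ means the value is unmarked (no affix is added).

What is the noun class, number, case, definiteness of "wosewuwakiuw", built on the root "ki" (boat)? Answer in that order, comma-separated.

Segment: wo-sew-wa-ki-uw.
noun class: wa- → class I.
number: sew- → plural.
case: -uw → instrumental.
definiteness: ta/wo- → indefinite.

class I, plural, instrumental, indefinite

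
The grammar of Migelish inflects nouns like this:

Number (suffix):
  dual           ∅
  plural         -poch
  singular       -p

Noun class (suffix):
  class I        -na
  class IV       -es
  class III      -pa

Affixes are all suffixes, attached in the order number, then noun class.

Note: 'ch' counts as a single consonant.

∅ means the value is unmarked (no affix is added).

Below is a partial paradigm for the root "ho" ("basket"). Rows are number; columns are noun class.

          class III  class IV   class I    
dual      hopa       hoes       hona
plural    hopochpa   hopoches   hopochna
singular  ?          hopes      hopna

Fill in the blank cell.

Attach number singular -p → hop.
Attach noun class class III -pa → hoppa.

hoppa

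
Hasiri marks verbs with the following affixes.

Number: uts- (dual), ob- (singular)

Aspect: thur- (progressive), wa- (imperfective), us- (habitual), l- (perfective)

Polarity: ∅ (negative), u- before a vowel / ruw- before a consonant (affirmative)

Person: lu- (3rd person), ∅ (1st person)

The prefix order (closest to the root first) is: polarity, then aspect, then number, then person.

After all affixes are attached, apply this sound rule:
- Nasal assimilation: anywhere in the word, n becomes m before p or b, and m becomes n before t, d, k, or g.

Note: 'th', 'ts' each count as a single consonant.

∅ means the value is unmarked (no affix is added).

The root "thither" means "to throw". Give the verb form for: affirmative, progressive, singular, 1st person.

obthurruwthither

Attach polarity affirmative ruw- (before consonant 'th') → ruwthither.
Attach aspect progressive thur- → thurruwthither.
Attach number singular ob- → obthurruwthither.
person = 1st person: zero marking, form stays obthurruwthither.
Nasal assimilation: no change.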